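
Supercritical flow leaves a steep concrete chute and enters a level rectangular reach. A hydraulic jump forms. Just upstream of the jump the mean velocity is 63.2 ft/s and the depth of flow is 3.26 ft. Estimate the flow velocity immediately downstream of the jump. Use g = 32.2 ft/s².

V₂ = 7.67 ft/s

Fr₁ = V₁/√(g·y₁) = 63.2/√(32.2×3.26) = 6.17.
Conjugate-depth relation: y₂/y₁ = ½[√(1 + 8Fr₁²) − 1] = ½[√305.4 − 1] = 8.24.
y₂ = 8.24 × 3.26 = 26.9 ft.
q = V₁·y₁ = 63.2 × 3.26 = 206 ft²/s.
V₂ = q/y₂ = 206/26.9 = 7.67 ft/s.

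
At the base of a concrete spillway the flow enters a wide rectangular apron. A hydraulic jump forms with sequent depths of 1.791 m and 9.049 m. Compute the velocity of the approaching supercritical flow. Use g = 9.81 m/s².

For a rectangular channel the momentum equation gives q² = ½·g·y₁·y₂·(y₁ + y₂) = ½×9.81×1.791×9.049×10.84 = 861.7.
q = √861.7 = 29.36 m²/s.
V₁ = q/y₁ = 29.36/1.791 = 16.39 m/s.

V₁ = 16.39 m/s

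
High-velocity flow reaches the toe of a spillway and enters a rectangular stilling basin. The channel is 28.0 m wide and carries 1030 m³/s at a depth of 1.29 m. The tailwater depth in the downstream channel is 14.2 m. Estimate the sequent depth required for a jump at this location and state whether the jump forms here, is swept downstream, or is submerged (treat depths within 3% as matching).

q = Q/b = 1030/28.0 = 36.8 m²/s; V₁ = q/y₁ = 28.5 m/s. Fr₁ = V₁/√(g·y₁) = 8.02.
Sequent-depth ratio: y₂/y₁ = ½[√(1 + 8Fr₁²) − 1] = ½[√515.1 − 1] = 10.8.
y₂ = 10.8 × 1.29 = 14.0 m.
Tailwater y_tw = 14.2 m: y_tw ≈ y₂, so the jump forms here.

y₂ = 14.0 m; the jump forms here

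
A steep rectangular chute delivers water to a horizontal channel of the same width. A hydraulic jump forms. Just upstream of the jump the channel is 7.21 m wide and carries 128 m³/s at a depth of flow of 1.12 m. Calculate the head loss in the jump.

ΔE = 6.57 m

q = Q/b = 128/7.21 = 17.8 m²/s; V₁ = q/y₁ = 15.9 m/s. Fr₁ = V₁/√(g·y₁) = 4.78.
Sequent-depth ratio: y₂/y₁ = ½[√(1 + 8Fr₁²) − 1] = ½[√183.9 − 1] = 6.28.
y₂ = 6.28 × 1.12 = 7.04 m.
V₂ = q/y₂ = 17.8/7.04 = 2.52 m/s. E₁ = y₁ + V₁²/2g = 13.9 m; E₂ = y₂ + V₂²/2g = 7.36 m. ΔE = E₁ − E₂ = 6.57 m.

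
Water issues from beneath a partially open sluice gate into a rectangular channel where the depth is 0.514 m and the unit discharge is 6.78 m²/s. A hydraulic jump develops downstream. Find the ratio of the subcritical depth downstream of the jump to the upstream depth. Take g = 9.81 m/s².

V₁ = q/y₁ = 6.78/0.514 = 13.2 m/s. Fr₁ = V₁/√(g·y₁) = 13.2/√(9.81×0.514) = 5.87.
From the momentum equation for a rectangular channel, y₂/y₁ = ½[√(1 + 8Fr₁²) − 1] = ½[√277.1 − 1] = 7.82.

y₂/y₁ = 7.82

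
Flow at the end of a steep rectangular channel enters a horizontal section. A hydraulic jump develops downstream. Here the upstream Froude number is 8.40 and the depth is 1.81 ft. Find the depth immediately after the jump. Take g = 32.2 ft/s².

y₂ = 20.6 ft

Fr₁ = 8.40 (given).
Conjugate-depth relation: y₂/y₁ = ½[√(1 + 8Fr₁²) − 1] = ½[√565.5 − 1] = 11.4.
y₂ = 11.4 × 1.81 = 20.6 ft.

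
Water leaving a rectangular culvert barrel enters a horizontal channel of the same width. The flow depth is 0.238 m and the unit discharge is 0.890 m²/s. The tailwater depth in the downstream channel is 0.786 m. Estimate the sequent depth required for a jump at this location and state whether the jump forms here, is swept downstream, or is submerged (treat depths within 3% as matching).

y₂ = 0.713 m; the jump is submerged

V₁ = q/y₁ = 0.890/0.238 = 3.74 m/s. Fr₁ = V₁/√(g·y₁) = 3.74/√(9.81×0.238) = 2.45.
Conjugate-depth relation: y₂/y₁ = ½[√(1 + 8Fr₁²) − 1] = ½[√48.91 − 1] = 3.00.
y₂ = 3.00 × 0.238 = 0.713 m.
Tailwater y_tw = 0.786 m: y_tw > y₂, so the jump is submerged.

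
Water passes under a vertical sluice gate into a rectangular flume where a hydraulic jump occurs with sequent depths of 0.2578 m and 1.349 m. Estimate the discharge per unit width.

For a rectangular channel the momentum equation gives q² = ½·g·y₁·y₂·(y₁ + y₂) = ½×9.81×0.2578×1.349×1.607 = 2.741.
q = √2.741 = 1.656 m²/s.

q = 1.656 m²/s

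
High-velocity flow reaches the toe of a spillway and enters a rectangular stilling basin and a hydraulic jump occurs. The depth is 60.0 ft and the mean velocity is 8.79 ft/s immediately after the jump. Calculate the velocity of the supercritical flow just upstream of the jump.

Fr₂ = V₂/√(g·y₂) = 8.79/√(32.2×60.0) = 0.200.
The Bélanger relation is symmetric: y₁/y₂ = ½[√(1 + 8Fr₂²) − 1] = ½[√1.320 − 1] = 0.0744.
y₁ = 0.0744 × 60.0 = 4.47 ft.
V₁ = q/y₁ = 527/4.47 = 118 ft/s.

V₁ = 118 ft/s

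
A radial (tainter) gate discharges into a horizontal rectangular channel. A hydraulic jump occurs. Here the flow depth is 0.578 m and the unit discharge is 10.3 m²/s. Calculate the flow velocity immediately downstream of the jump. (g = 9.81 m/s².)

V₁ = q/y₁ = 10.3/0.578 = 17.8 m/s. Fr₁ = V₁/√(g·y₁) = 17.8/√(9.81×0.578) = 7.48.
Conjugate-depth relation: y₂/y₁ = ½[√(1 + 8Fr₁²) − 1] = ½[√449.0 − 1] = 10.1.
y₂ = 10.1 × 0.578 = 5.84 m.
V₂ = q/y₂ = 10.3/5.84 = 1.77 m/s.

V₂ = 1.77 m/s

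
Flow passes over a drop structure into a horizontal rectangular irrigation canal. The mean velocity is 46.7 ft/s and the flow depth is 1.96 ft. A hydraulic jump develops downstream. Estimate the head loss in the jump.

ΔE = 19.9 ft

Fr₁ = V₁/√(g·y₁) = 46.7/√(32.2×1.96) = 5.88.
From the momentum equation for a rectangular channel, y₂/y₁ = ½[√(1 + 8Fr₁²) − 1] = ½[√277.4 − 1] = 7.83.
y₂ = 7.83 × 1.96 = 15.3 ft.
Head loss: ΔE = (y₂ − y₁)³/(4y₁y₂) = (15.3 − 1.96)³/(4×1.96×15.3) = 2397/120 = 19.9 ft.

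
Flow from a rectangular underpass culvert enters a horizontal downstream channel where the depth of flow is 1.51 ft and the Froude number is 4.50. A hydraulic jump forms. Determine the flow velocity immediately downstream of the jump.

V₂ = 5.33 ft/s

Fr₁ = 4.50 (given).
Conjugate-depth relation: y₂/y₁ = ½[√(1 + 8Fr₁²) − 1] = ½[√163.0 − 1] = 5.88.
y₂ = 5.88 × 1.51 = 8.88 ft.
V₁ = Fr₁·√(g·y₁) = 4.50×√(32.2×1.51) = 31.4 ft/s; q = V₁·y₁ = 47.4 ft²/s.
V₂ = q/y₂ = 47.4/8.88 = 5.33 ft/s.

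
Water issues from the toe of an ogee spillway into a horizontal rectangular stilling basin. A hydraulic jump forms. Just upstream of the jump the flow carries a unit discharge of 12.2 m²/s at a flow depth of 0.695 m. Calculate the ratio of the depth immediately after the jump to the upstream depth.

V₁ = q/y₁ = 12.2/0.695 = 17.6 m/s. Fr₁ = V₁/√(g·y₁) = 17.6/√(9.81×0.695) = 6.72.
Sequent-depth ratio: y₂/y₁ = ½[√(1 + 8Fr₁²) − 1] = ½[√362.6 − 1] = 9.02.

y₂/y₁ = 9.02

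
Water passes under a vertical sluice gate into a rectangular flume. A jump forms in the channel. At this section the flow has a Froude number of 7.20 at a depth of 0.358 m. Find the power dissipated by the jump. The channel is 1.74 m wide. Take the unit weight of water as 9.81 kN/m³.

P = 500 kW

Fr₁ = 7.20 (given).
By Bélanger, y₂/y₁ = ½[√(1 + 8Fr₁²) − 1] = ½[√415.7 − 1] = 9.69.
y₂ = 9.69 × 0.358 = 3.47 m.
V₁ = Fr₁·√(g·y₁) = 7.20×√(9.81×0.358) = 13.5 m/s; q = V₁·y₁ = 4.83 m²/s. V₂ = q/y₂ = 4.83/3.47 = 1.39 m/s. E₁ = y₁ + V₁²/2g = 9.64 m; E₂ = y₂ + V₂²/2g = 3.57 m. ΔE = E₁ − E₂ = 6.07 m.
Q = q·b = 4.83 × 1.74 = 8.41 m³/s. P = γ·Q·ΔE = 9.81 × 8.41 × 6.07 = 500 kW.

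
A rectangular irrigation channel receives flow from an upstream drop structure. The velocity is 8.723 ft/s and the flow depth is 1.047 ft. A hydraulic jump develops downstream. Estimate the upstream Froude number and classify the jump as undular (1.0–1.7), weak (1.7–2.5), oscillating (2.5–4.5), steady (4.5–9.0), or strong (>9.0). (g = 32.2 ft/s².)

Fr₁ = 1.502; undular jump

Fr₁ = V₁/√(g·y₁) = 8.723/√(32.2×1.047) = 1.502.
Fr₁ = 1.502 lies in the undular range.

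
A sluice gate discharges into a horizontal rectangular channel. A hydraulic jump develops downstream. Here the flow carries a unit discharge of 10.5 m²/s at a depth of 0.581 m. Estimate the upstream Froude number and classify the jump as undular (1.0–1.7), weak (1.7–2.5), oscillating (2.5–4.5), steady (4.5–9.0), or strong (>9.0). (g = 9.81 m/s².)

Fr₁ = 7.57; steady jump

V₁ = q/y₁ = 10.5/0.581 = 18.1 m/s. Fr₁ = V₁/√(g·y₁) = 18.1/√(9.81×0.581) = 7.57.
Fr₁ = 7.57 lies in the steady range.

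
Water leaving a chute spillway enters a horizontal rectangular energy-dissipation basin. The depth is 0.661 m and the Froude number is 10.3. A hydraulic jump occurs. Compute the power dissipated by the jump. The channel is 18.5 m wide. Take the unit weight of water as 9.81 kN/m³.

P = 82572 kW

Fr₁ = 10.3 (given).
Bélanger equation: y₂/y₁ = ½[√(1 + 8Fr₁²) − 1] = ½[√849.7 − 1] = 14.1.
y₂ = 14.1 × 0.661 = 9.30 m.
Head loss: ΔE = (y₂ − y₁)³/(4y₁y₂) = (9.30 − 0.661)³/(4×0.661×9.30) = 646/24.6 = 26.2 m.
V₁ = Fr₁·√(g·y₁) = 10.3×√(9.81×0.661) = 26.2 m/s; q = V₁·y₁ = 17.3 m²/s. Q = q·b = 17.3 × 18.5 = 321 m³/s. P = γ·Q·ΔE = 9.81 × 321 × 26.2 = 82572 kW.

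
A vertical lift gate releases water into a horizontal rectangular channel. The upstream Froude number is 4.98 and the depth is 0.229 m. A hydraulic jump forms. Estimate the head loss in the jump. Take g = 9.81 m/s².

Fr₁ = 4.98 (given).
By Bélanger, y₂/y₁ = ½[√(1 + 8Fr₁²) − 1] = ½[√199.4 − 1] = 6.56.
y₂ = 6.56 × 0.229 = 1.50 m.
Head loss: ΔE = (y₂ − y₁)³/(4y₁y₂) = (1.50 − 0.229)³/(4×0.229×1.50) = 2.06/1.38 = 1.50 m.

ΔE = 1.50 m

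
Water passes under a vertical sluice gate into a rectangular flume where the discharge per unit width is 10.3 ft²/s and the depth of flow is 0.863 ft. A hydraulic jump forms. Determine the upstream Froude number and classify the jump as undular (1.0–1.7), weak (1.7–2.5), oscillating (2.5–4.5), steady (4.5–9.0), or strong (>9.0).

V₁ = q/y₁ = 10.3/0.863 = 11.9 ft/s. Fr₁ = V₁/√(g·y₁) = 11.9/√(32.2×0.863) = 2.26.
Fr₁ = 2.26 lies in the weak range.

Fr₁ = 2.26; weak jump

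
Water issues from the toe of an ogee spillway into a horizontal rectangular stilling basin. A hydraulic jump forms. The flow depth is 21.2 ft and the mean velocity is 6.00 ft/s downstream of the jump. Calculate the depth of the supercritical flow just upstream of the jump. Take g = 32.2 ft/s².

y₁ = 2.04 ft

Fr₂ = V₂/√(g·y₂) = 6.00/√(32.2×21.2) = 0.230.
Since the conjugate-depth ratio holds either way, y₁/y₂ = ½[√(1 + 8Fr₂²) − 1] = ½[√1.422 − 1] = 0.0962.
y₁ = 0.0962 × 21.2 = 2.04 ft.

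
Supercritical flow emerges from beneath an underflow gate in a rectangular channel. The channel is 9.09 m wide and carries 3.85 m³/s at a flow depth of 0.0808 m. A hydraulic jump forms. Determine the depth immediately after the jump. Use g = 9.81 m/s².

y₂ = 0.634 m

q = Q/b = 3.85/9.09 = 0.424 m²/s; V₁ = q/y₁ = 5.24 m/s. Fr₁ = V₁/√(g·y₁) = 5.89.
By Bélanger, y₂/y₁ = ½[√(1 + 8Fr₁²) − 1] = ½[√278.3 − 1] = 7.84.
y₂ = 7.84 × 0.0808 = 0.634 m.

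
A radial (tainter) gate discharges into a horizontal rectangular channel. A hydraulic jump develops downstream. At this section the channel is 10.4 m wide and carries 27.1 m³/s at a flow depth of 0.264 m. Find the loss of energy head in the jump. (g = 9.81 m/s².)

ΔE = 2.99 m

q = Q/b = 27.1/10.4 = 2.61 m²/s; V₁ = q/y₁ = 9.87 m/s. Fr₁ = V₁/√(g·y₁) = 6.13.
Conjugate-depth relation: y₂/y₁ = ½[√(1 + 8Fr₁²) − 1] = ½[√301.9 − 1] = 8.19.
y₂ = 8.19 × 0.264 = 2.16 m.
Head loss: ΔE = (y₂ − y₁)³/(4y₁y₂) = (2.16 − 0.264)³/(4×0.264×2.16) = 6.83/2.28 = 2.99 m.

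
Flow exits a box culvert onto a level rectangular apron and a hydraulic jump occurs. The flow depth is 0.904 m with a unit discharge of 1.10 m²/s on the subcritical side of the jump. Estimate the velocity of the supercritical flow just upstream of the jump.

V₂ = q/y₂ = 1.10/0.904 = 1.22 m/s; Fr₂ = V₂/√(g·y₂) = 0.409.
Applying the sequent-depth relation in reverse, y₁/y₂ = ½[√(1 + 8Fr₂²) − 1] = ½[√2.336 − 1] = 0.264.
y₁ = 0.264 × 0.904 = 0.239 m.
V₁ = q/y₁ = 1.10/0.239 = 4.61 m/s.

V₁ = 4.61 m/s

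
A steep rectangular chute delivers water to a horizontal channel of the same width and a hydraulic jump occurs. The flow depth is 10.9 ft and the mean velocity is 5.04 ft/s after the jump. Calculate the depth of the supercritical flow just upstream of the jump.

Fr₂ = V₂/√(g·y₂) = 5.04/√(32.2×10.9) = 0.269.
The Bélanger relation is symmetric: y₁/y₂ = ½[√(1 + 8Fr₂²) − 1] = ½[√1.579 − 1] = 0.128.
y₁ = 0.128 × 10.9 = 1.40 ft.

y₁ = 1.40 ft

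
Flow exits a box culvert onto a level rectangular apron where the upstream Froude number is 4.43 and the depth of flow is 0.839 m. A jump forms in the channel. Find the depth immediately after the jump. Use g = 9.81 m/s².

y₂ = 4.85 m

Fr₁ = 4.43 (given).
From the momentum equation for a rectangular channel, y₂/y₁ = ½[√(1 + 8Fr₁²) − 1] = ½[√158.0 − 1] = 5.78.
y₂ = 5.78 × 0.839 = 4.85 m.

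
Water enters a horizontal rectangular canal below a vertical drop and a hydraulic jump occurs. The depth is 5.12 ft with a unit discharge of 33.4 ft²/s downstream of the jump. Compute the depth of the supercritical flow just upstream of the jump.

V₂ = q/y₂ = 33.4/5.12 = 6.52 ft/s; Fr₂ = V₂/√(g·y₂) = 0.508.
Applying the sequent-depth relation in reverse, y₁/y₂ = ½[√(1 + 8Fr₂²) − 1] = ½[√3.065 − 1] = 0.375.
y₁ = 0.375 × 5.12 = 1.92 ft.

y₁ = 1.92 ft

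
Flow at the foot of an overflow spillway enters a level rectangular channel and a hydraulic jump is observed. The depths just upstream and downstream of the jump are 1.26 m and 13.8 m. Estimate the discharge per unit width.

q = 35.8 m²/s

For a rectangular channel the momentum equation gives q² = ½·g·y₁·y₂·(y₁ + y₂) = ½×9.81×1.26×13.8×15.1 = 1284.
q = √1284 = 35.8 m²/s.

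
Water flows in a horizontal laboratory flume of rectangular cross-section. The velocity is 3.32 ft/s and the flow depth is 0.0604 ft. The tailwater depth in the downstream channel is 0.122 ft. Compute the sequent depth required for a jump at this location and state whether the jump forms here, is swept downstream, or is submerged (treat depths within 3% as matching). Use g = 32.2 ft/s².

y₂ = 0.175 ft; the jump is swept downstream

Fr₁ = V₁/√(g·y₁) = 3.32/√(32.2×0.0604) = 2.38.
Sequent-depth ratio: y₂/y₁ = ½[√(1 + 8Fr₁²) − 1] = ½[√46.34 − 1] = 2.90.
y₂ = 2.90 × 0.0604 = 0.175 ft.
Tailwater y_tw = 0.122 ft: y_tw < y₂, so the jump is swept downstream.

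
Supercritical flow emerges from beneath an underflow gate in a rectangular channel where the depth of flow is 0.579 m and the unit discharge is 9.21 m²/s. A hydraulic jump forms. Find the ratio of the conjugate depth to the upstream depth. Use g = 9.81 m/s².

y₂/y₁ = 8.95

V₁ = q/y₁ = 9.21/0.579 = 15.9 m/s. Fr₁ = V₁/√(g·y₁) = 15.9/√(9.81×0.579) = 6.67.
Bélanger equation: y₂/y₁ = ½[√(1 + 8Fr₁²) − 1] = ½[√357.4 − 1] = 8.95.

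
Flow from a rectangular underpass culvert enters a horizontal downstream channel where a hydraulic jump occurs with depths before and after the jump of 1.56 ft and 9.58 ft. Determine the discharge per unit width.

For a rectangular channel the momentum equation gives q² = ½·g·y₁·y₂·(y₁ + y₂) = ½×32.2×1.56×9.58×11.1 = 2680.
q = √2680 = 51.8 ft²/s.

q = 51.8 ft²/s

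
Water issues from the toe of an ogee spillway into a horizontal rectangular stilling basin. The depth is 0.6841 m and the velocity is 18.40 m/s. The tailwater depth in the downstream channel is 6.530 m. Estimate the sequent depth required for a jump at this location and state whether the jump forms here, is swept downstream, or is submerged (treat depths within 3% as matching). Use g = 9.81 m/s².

y₂ = 6.538 m; the jump forms here

Fr₁ = V₁/√(g·y₁) = 18.40/√(9.81×0.6841) = 7.103.
Bélanger equation: y₂/y₁ = ½[√(1 + 8Fr₁²) − 1] = ½[√404.59 − 1] = 9.557.
y₂ = 9.557 × 0.6841 = 6.538 m.
Tailwater y_tw = 6.530 m: y_tw ≈ y₂, so the jump forms here.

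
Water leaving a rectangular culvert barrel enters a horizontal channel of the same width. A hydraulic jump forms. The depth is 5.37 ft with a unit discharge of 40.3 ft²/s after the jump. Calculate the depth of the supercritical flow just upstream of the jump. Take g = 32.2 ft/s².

V₂ = q/y₂ = 40.3/5.37 = 7.50 ft/s; Fr₂ = V₂/√(g·y₂) = 0.571.
Since the conjugate-depth ratio holds either way, y₁/y₂ = ½[√(1 + 8Fr₂²) − 1] = ½[√3.606 − 1] = 0.449.
y₁ = 0.449 × 5.37 = 2.41 ft.

y₁ = 2.41 ft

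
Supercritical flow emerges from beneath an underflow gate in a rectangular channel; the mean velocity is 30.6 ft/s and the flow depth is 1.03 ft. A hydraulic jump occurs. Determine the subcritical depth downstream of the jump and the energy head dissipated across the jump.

Fr₁ = V₁/√(g·y₁) = 30.6/√(32.2×1.03) = 5.31.
From the momentum equation for a rectangular channel, y₂/y₁ = ½[√(1 + 8Fr₁²) − 1] = ½[√226.9 − 1] = 7.03.
y₂ = 7.03 × 1.03 = 7.24 ft.
q = V₁·y₁ = 30.6 × 1.03 = 31.5 ft²/s. V₂ = q/y₂ = 31.5/7.24 = 4.35 ft/s. E₁ = y₁ + V₁²/2g = 15.6 ft; E₂ = y₂ + V₂²/2g = 7.54 ft. ΔE = E₁ − E₂ = 8.03 ft.

y₂ = 7.24 ft; ΔE = 8.03 ft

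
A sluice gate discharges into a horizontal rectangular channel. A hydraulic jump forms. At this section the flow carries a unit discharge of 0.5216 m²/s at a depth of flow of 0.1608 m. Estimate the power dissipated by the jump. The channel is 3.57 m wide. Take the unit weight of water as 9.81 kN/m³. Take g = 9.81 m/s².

V₁ = q/y₁ = 0.5216/0.1608 = 3.244 m/s. Fr₁ = V₁/√(g·y₁) = 3.244/√(9.81×0.1608) = 2.583.
Sequent-depth ratio: y₂/y₁ = ½[√(1 + 8Fr₁²) − 1] = ½[√54.363 − 1] = 3.187.
y₂ = 3.187 × 0.1608 = 0.5124 m.
Head loss: ΔE = (y₂ − y₁)³/(4y₁y₂) = (0.5124 − 0.1608)³/(4×0.1608×0.5124) = 0.04346/0.3296 = 0.1319 m.
Q = q·b = 0.5216 × 3.57 = 1.862 m³/s. P = γ·Q·ΔE = 9.81 × 1.862 × 0.1319 = 2.409 kW.

P = 2.409 kW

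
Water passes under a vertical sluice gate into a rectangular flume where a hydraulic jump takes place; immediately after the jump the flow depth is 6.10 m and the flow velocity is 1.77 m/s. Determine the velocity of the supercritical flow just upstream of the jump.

Fr₂ = V₂/√(g·y₂) = 1.77/√(9.81×6.10) = 0.229.
Since the conjugate-depth ratio holds either way, y₁/y₂ = ½[√(1 + 8Fr₂²) − 1] = ½[√1.419 − 1] = 0.0956.
y₁ = 0.0956 × 6.10 = 0.583 m.
V₁ = q/y₁ = 10.8/0.583 = 18.5 m/s.

V₁ = 18.5 m/s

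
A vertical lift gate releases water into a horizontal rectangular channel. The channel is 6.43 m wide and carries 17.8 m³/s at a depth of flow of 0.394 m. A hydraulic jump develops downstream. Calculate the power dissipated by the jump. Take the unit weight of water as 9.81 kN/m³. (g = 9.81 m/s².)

P = 172 kW

q = Q/b = 17.8/6.43 = 2.77 m²/s; V₁ = q/y₁ = 7.03 m/s. Fr₁ = V₁/√(g·y₁) = 3.57.
Bélanger equation: y₂/y₁ = ½[√(1 + 8Fr₁²) − 1] = ½[√103.2 − 1] = 4.58.
y₂ = 4.58 × 0.394 = 1.80 m.
V₂ = q/y₂ = 2.77/1.80 = 1.53 m/s. E₁ = y₁ + V₁²/2g = 2.91 m; E₂ = y₂ + V₂²/2g = 1.92 m. ΔE = E₁ − E₂ = 0.986 m.
P = γ·Q·ΔE = 9.81 × 17.8 × 0.986 = 172 kW.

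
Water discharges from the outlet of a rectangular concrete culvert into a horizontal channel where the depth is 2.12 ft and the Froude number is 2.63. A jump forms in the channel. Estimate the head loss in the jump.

Fr₁ = 2.63 (given).
Conjugate-depth relation: y₂/y₁ = ½[√(1 + 8Fr₁²) − 1] = ½[√56.34 − 1] = 3.25.
y₂ = 3.25 × 2.12 = 6.90 ft.
V₁ = Fr₁·√(g·y₁) = 2.63×√(32.2×2.12) = 21.7 ft/s; q = V₁·y₁ = 46.1 ft²/s. V₂ = q/y₂ = 46.1/6.90 = 6.68 ft/s. E₁ = y₁ + V₁²/2g = 9.45 ft; E₂ = y₂ + V₂²/2g = 7.59 ft. ΔE = E₁ − E₂ = 1.86 ft.

ΔE = 1.86 ft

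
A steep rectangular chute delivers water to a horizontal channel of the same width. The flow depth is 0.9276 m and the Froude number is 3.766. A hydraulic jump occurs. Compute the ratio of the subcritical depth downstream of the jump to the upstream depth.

y₂/y₁ = 4.849

Fr₁ = 3.766 (given).
Bélanger equation: y₂/y₁ = ½[√(1 + 8Fr₁²) − 1] = ½[√114.46 − 1] = 4.849.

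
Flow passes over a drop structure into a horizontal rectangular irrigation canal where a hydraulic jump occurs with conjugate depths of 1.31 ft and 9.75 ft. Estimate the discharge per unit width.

q = 47.7 ft²/s

For a rectangular channel the momentum equation gives q² = ½·g·y₁·y₂·(y₁ + y₂) = ½×32.2×1.31×9.75×11.1 = 2274.
q = √2274 = 47.7 ft²/s.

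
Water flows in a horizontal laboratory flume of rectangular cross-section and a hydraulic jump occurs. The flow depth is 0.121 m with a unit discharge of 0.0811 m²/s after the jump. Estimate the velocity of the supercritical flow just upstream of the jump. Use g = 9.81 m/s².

V₂ = q/y₂ = 0.0811/0.121 = 0.670 m/s; Fr₂ = V₂/√(g·y₂) = 0.615.
Since the conjugate-depth ratio holds either way, y₁/y₂ = ½[√(1 + 8Fr₂²) − 1] = ½[√4.028 − 1] = 0.503.
y₁ = 0.503 × 0.121 = 0.0609 m.
V₁ = q/y₁ = 0.0811/0.0609 = 1.33 m/s.

V₁ = 1.33 m/s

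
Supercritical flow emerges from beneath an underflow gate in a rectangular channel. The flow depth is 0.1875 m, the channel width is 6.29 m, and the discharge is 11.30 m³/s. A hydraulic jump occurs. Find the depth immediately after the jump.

y₂ = 1.782 m

q = Q/b = 11.30/6.29 = 1.797 m²/s; V₁ = q/y₁ = 9.581 m/s. Fr₁ = V₁/√(g·y₁) = 7.065.
By Bélanger, y₂/y₁ = ½[√(1 + 8Fr₁²) − 1] = ½[√400.28 − 1] = 9.503.
y₂ = 9.503 × 0.1875 = 1.782 m.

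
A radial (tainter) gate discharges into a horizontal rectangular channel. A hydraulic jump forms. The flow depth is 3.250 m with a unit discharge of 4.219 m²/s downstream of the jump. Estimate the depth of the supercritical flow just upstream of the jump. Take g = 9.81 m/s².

V₂ = q/y₂ = 4.219/3.250 = 1.298 m/s; Fr₂ = V₂/√(g·y₂) = 0.2299.
The Bélanger relation is symmetric: y₁/y₂ = ½[√(1 + 8Fr₂²) − 1] = ½[√1.4229 − 1] = 0.09642.
y₁ = 0.09642 × 3.250 = 0.3134 m.

y₁ = 0.3134 m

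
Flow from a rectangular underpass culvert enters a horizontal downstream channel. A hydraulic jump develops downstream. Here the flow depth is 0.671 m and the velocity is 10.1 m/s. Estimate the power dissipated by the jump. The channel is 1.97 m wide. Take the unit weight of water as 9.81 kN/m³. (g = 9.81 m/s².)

P = 295 kW

Fr₁ = V₁/√(g·y₁) = 10.1/√(9.81×0.671) = 3.94.
Bélanger equation: y₂/y₁ = ½[√(1 + 8Fr₁²) − 1] = ½[√125.0 − 1] = 5.09.
y₂ = 5.09 × 0.671 = 3.42 m.
Head loss: ΔE = (y₂ − y₁)³/(4y₁y₂) = (3.42 − 0.671)³/(4×0.671×3.42) = 20.7/9.17 = 2.25 m.
q = V₁·y₁ = 10.1 × 0.671 = 6.78 m²/s. Q = q·b = 6.78 × 1.97 = 13.4 m³/s. P = γ·Q·ΔE = 9.81 × 13.4 × 2.25 = 295 kW.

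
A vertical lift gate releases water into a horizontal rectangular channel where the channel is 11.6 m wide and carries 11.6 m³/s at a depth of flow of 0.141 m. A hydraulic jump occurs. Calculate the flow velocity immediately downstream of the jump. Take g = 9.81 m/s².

q = Q/b = 11.6/11.6 = 1.00 m²/s; V₁ = q/y₁ = 7.09 m/s. Fr₁ = V₁/√(g·y₁) = 6.03.
Conjugate-depth relation: y₂/y₁ = ½[√(1 + 8Fr₁²) − 1] = ½[√291.9 − 1] = 8.04.
y₂ = 8.04 × 0.141 = 1.13 m.
V₂ = q/y₂ = 1.00/1.13 = 0.882 m/s.

V₂ = 0.882 m/s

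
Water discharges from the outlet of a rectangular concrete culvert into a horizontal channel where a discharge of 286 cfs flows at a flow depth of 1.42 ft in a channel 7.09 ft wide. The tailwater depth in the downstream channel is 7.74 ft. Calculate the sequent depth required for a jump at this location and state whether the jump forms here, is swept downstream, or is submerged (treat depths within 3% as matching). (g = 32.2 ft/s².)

y₂ = 7.76 ft; the jump forms here

q = Q/b = 286/7.09 = 40.3 ft²/s; V₁ = q/y₁ = 28.4 ft/s. Fr₁ = V₁/√(g·y₁) = 4.20.
Conjugate-depth relation: y₂/y₁ = ½[√(1 + 8Fr₁²) − 1] = ½[√142.2 − 1] = 5.46.
y₂ = 5.46 × 1.42 = 7.76 ft.
Tailwater y_tw = 7.74 ft: y_tw ≈ y₂, so the jump forms here.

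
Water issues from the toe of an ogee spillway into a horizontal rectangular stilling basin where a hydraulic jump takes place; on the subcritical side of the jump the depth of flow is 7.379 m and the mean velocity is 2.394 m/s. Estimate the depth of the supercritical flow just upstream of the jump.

Fr₂ = V₂/√(g·y₂) = 2.394/√(9.81×7.379) = 0.2814.
Applying the sequent-depth relation in reverse, y₁/y₂ = ½[√(1 + 8Fr₂²) − 1] = ½[√1.6334 − 1] = 0.1390.
y₁ = 0.1390 × 7.379 = 1.026 m.

y₁ = 1.026 m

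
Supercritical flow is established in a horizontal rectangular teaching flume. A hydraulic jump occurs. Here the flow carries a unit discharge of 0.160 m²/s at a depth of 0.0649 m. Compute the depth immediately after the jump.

y₂ = 0.253 m

V₁ = q/y₁ = 0.160/0.0649 = 2.47 m/s. Fr₁ = V₁/√(g·y₁) = 2.47/√(9.81×0.0649) = 3.09.
Conjugate-depth relation: y₂/y₁ = ½[√(1 + 8Fr₁²) − 1] = ½[√77.37 − 1] = 3.90.
y₂ = 3.90 × 0.0649 = 0.253 m.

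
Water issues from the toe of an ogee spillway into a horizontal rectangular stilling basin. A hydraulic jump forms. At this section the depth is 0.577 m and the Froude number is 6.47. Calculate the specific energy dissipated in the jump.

ΔE = 7.49 m

Fr₁ = 6.47 (given).
Sequent-depth ratio: y₂/y₁ = ½[√(1 + 8Fr₁²) − 1] = ½[√335.9 − 1] = 8.66.
y₂ = 8.66 × 0.577 = 5.00 m.
V₁ = Fr₁·√(g·y₁) = 6.47×√(9.81×0.577) = 15.4 m/s; q = V₁·y₁ = 8.88 m²/s. V₂ = q/y₂ = 8.88/5.00 = 1.78 m/s. E₁ = y₁ + V₁²/2g = 12.7 m; E₂ = y₂ + V₂²/2g = 5.16 m. ΔE = E₁ − E₂ = 7.49 m.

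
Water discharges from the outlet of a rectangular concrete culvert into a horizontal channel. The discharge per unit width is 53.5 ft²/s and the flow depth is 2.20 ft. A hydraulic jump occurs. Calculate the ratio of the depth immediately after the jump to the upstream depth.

y₂/y₁ = 3.62

V₁ = q/y₁ = 53.5/2.20 = 24.3 ft/s. Fr₁ = V₁/√(g·y₁) = 24.3/√(32.2×2.20) = 2.89.
By Bélanger, y₂/y₁ = ½[√(1 + 8Fr₁²) − 1] = ½[√67.78 − 1] = 3.62.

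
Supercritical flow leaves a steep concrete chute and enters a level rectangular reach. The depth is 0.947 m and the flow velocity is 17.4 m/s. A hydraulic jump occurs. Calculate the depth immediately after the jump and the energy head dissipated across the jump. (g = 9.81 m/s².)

y₂ = 7.19 m; ΔE = 8.92 m

Fr₁ = V₁/√(g·y₁) = 17.4/√(9.81×0.947) = 5.71.
Conjugate-depth relation: y₂/y₁ = ½[√(1 + 8Fr₁²) − 1] = ½[√261.7 − 1] = 7.59.
y₂ = 7.59 × 0.947 = 7.19 m.
Head loss: ΔE = (y₂ − y₁)³/(4y₁y₂) = (7.19 − 0.947)³/(4×0.947×7.19) = 243/27.2 = 8.92 m.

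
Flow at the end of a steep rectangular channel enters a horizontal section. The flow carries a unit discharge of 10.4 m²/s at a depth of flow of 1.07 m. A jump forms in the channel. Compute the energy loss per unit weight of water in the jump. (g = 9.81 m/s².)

ΔE = 1.51 m

V₁ = q/y₁ = 10.4/1.07 = 9.72 m/s. Fr₁ = V₁/√(g·y₁) = 9.72/√(9.81×1.07) = 3.00.
Bélanger equation: y₂/y₁ = ½[√(1 + 8Fr₁²) − 1] = ½[√73.00 − 1] = 3.77.
y₂ = 3.77 × 1.07 = 4.04 m.
Head loss: ΔE = (y₂ − y₁)³/(4y₁y₂) = (4.04 − 1.07)³/(4×1.07×4.04) = 26.1/17.3 = 1.51 m.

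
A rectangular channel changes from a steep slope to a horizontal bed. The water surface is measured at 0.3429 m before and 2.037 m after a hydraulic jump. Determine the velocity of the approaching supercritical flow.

For a rectangular channel the momentum equation gives q² = ½·g·y₁·y₂·(y₁ + y₂) = ½×9.81×0.3429×2.037×2.380 = 8.154.
q = √8.154 = 2.855 m²/s.
V₁ = q/y₁ = 2.855/0.3429 = 8.327 m/s.

V₁ = 8.327 m/s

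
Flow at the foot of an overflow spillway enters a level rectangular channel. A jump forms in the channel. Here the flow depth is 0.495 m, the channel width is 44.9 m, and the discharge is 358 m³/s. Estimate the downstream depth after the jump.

y₂ = 4.88 m

q = Q/b = 358/44.9 = 7.97 m²/s; V₁ = q/y₁ = 16.1 m/s. Fr₁ = V₁/√(g·y₁) = 7.31.
From the momentum equation for a rectangular channel, y₂/y₁ = ½[√(1 + 8Fr₁²) − 1] = ½[√428.4 − 1] = 9.85.
y₂ = 9.85 × 0.495 = 4.88 m.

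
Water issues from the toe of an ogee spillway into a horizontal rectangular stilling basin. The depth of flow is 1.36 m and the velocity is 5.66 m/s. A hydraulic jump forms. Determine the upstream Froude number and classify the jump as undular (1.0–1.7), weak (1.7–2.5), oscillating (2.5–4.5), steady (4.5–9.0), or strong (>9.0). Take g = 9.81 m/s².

Fr₁ = V₁/√(g·y₁) = 5.66/√(9.81×1.36) = 1.55.
Fr₁ = 1.55 lies in the undular range.

Fr₁ = 1.55; undular jump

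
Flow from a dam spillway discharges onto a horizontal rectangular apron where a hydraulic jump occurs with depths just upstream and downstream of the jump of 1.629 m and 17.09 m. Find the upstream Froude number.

Fr₁ = 7.764

For a rectangular channel the momentum equation gives q² = ½·g·y₁·y₂·(y₁ + y₂) = ½×9.81×1.629×17.09×18.72 = 2556.
q = √2556 = 50.56 m²/s.
V₁ = q/y₁ = 31.04 m/s; Fr₁ = V₁/√(g·y₁) = 7.764.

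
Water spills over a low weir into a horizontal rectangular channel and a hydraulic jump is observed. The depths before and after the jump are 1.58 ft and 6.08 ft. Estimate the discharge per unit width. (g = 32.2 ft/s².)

For a rectangular channel the momentum equation gives q² = ½·g·y₁·y₂·(y₁ + y₂) = ½×32.2×1.58×6.08×7.66 = 1185.
q = √1185 = 34.4 ft²/s.

q = 34.4 ft²/s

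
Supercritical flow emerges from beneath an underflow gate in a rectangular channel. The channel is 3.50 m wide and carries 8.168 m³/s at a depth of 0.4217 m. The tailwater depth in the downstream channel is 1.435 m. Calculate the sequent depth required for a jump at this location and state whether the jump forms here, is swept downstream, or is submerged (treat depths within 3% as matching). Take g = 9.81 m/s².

q = Q/b = 8.168/3.50 = 2.334 m²/s; V₁ = q/y₁ = 5.534 m/s. Fr₁ = V₁/√(g·y₁) = 2.721.
Sequent-depth ratio: y₂/y₁ = ½[√(1 + 8Fr₁²) − 1] = ½[√60.225 − 1] = 3.380.
y₂ = 3.380 × 0.4217 = 1.425 m.
Tailwater y_tw = 1.435 m: y_tw ≈ y₂, so the jump forms here.

y₂ = 1.425 m; the jump forms here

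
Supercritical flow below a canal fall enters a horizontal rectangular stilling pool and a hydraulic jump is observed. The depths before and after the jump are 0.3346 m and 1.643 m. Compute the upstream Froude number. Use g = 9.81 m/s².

For a rectangular channel the momentum equation gives q² = ½·g·y₁·y₂·(y₁ + y₂) = ½×9.81×0.3346×1.643×1.978 = 5.333.
q = √5.333 = 2.309 m²/s.
V₁ = q/y₁ = 6.902 m/s; Fr₁ = V₁/√(g·y₁) = 3.809.

Fr₁ = 3.809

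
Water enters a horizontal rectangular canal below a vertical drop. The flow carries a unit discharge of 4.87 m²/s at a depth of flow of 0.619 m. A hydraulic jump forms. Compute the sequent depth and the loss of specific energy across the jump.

y₂ = 2.50 m; ΔE = 1.08 m

V₁ = q/y₁ = 4.87/0.619 = 7.87 m/s. Fr₁ = V₁/√(g·y₁) = 7.87/√(9.81×0.619) = 3.19.
Bélanger equation: y₂/y₁ = ½[√(1 + 8Fr₁²) − 1] = ½[√82.55 − 1] = 4.04.
y₂ = 4.04 × 0.619 = 2.50 m.
V₂ = q/y₂ = 4.87/2.50 = 1.95 m/s. E₁ = y₁ + V₁²/2g = 3.77 m; E₂ = y₂ + V₂²/2g = 2.70 m. ΔE = E₁ − E₂ = 1.08 m.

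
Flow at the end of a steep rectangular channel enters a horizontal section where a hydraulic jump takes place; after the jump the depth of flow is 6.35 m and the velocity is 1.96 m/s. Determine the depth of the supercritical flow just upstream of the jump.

y₁ = 0.705 m

Fr₂ = V₂/√(g·y₂) = 1.96/√(9.81×6.35) = 0.248.
From the momentum equation (using Fr₂), y₁/y₂ = ½[√(1 + 8Fr₂²) − 1] = ½[√1.493 − 1] = 0.111.
y₁ = 0.111 × 6.35 = 0.705 m.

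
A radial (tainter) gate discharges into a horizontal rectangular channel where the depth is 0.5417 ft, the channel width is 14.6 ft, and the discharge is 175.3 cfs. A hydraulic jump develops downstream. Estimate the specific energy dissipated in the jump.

ΔE = 4.212 ft

q = Q/b = 175.3/14.6 = 12.01 ft²/s; V₁ = q/y₁ = 22.17 ft/s. Fr₁ = V₁/√(g·y₁) = 5.307.
Bélanger equation: y₂/y₁ = ½[√(1 + 8Fr₁²) − 1] = ½[√226.33 − 1] = 7.022.
y₂ = 7.022 × 0.5417 = 3.804 ft.
Head loss: ΔE = (y₂ − y₁)³/(4y₁y₂) = (3.804 − 0.5417)³/(4×0.5417×3.804) = 34.72/8.242 = 4.212 ft.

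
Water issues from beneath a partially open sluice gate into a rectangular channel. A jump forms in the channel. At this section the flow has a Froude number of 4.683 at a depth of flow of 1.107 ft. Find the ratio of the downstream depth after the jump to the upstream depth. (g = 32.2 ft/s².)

Fr₁ = 4.683 (given).
By Bélanger, y₂/y₁ = ½[√(1 + 8Fr₁²) − 1] = ½[√176.44 − 1] = 6.142.

y₂/y₁ = 6.142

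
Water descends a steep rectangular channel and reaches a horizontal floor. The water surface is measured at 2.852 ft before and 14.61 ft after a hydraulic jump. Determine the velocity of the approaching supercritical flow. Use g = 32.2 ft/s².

V₁ = 37.95 ft/s

For a rectangular channel the momentum equation gives q² = ½·g·y₁·y₂·(y₁ + y₂) = ½×32.2×2.852×14.61×17.46 = 11714.
q = √11714 = 108.2 ft²/s.
V₁ = q/y₁ = 108.2/2.852 = 37.95 ft/s.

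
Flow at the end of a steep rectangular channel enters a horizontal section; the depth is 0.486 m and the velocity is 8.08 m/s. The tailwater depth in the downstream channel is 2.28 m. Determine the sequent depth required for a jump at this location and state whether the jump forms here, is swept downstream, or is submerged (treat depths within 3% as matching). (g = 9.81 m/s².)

y₂ = 2.31 m; the jump forms here

Fr₁ = V₁/√(g·y₁) = 8.08/√(9.81×0.486) = 3.70.
Sequent-depth ratio: y₂/y₁ = ½[√(1 + 8Fr₁²) − 1] = ½[√110.5 − 1] = 4.76.
y₂ = 4.76 × 0.486 = 2.31 m.
Tailwater y_tw = 2.28 m: y_tw ≈ y₂, so the jump forms here.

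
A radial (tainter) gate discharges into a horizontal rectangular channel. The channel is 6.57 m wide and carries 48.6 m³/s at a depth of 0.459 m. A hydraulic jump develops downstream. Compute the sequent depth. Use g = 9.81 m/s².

y₂ = 4.71 m

q = Q/b = 48.6/6.57 = 7.40 m²/s; V₁ = q/y₁ = 16.1 m/s. Fr₁ = V₁/√(g·y₁) = 7.59.
From the momentum equation for a rectangular channel, y₂/y₁ = ½[√(1 + 8Fr₁²) − 1] = ½[√462.5 − 1] = 10.3.
y₂ = 10.3 × 0.459 = 4.71 m.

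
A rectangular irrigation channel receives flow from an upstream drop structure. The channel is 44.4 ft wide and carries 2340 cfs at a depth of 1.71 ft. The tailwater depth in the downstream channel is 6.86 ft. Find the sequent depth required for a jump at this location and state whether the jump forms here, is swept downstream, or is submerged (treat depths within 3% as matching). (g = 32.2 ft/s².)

y₂ = 9.23 ft; the jump is swept downstream

q = Q/b = 2340/44.4 = 52.7 ft²/s; V₁ = q/y₁ = 30.8 ft/s. Fr₁ = V₁/√(g·y₁) = 4.15.
Sequent-depth ratio: y₂/y₁ = ½[√(1 + 8Fr₁²) − 1] = ½[√139.0 − 1] = 5.40.
y₂ = 5.40 × 1.71 = 9.23 ft.
Tailwater y_tw = 6.86 ft: y_tw < y₂, so the jump is swept downstream.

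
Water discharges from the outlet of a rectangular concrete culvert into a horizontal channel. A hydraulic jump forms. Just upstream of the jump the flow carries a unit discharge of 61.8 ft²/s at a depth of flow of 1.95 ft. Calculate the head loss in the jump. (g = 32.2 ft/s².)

ΔE = 6.87 ft

V₁ = q/y₁ = 61.8/1.95 = 31.7 ft/s. Fr₁ = V₁/√(g·y₁) = 31.7/√(32.2×1.95) = 4.00.
Conjugate-depth relation: y₂/y₁ = ½[√(1 + 8Fr₁²) − 1] = ½[√129.0 − 1] = 5.18.
y₂ = 5.18 × 1.95 = 10.1 ft.
Head loss: ΔE = (y₂ − y₁)³/(4y₁y₂) = (10.1 − 1.95)³/(4×1.95×10.1) = 541/78.8 = 6.87 ft.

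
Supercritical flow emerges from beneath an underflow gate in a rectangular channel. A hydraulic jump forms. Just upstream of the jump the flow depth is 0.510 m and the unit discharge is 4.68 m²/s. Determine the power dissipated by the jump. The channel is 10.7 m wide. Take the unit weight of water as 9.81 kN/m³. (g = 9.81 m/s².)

P = 951 kW

V₁ = q/y₁ = 4.68/0.510 = 9.18 m/s. Fr₁ = V₁/√(g·y₁) = 9.18/√(9.81×0.510) = 4.10.
From the momentum equation for a rectangular channel, y₂/y₁ = ½[√(1 + 8Fr₁²) − 1] = ½[√135.6 − 1] = 5.32.
y₂ = 5.32 × 0.510 = 2.71 m.
Head loss: ΔE = (y₂ − y₁)³/(4y₁y₂) = (2.71 − 0.510)³/(4×0.510×2.71) = 10.7/5.54 = 1.94 m.
Q = q·b = 4.68 × 10.7 = 50.1 m³/s. P = γ·Q·ΔE = 9.81 × 50.1 × 1.94 = 951 kW.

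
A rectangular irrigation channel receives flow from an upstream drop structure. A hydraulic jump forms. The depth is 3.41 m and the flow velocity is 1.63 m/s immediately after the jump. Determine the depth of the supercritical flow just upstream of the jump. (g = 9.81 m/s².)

y₁ = 0.475 m

Fr₂ = V₂/√(g·y₂) = 1.63/√(9.81×3.41) = 0.282.
Since the conjugate-depth ratio holds either way, y₁/y₂ = ½[√(1 + 8Fr₂²) − 1] = ½[√1.635 − 1] = 0.139.
y₁ = 0.139 × 3.41 = 0.475 m.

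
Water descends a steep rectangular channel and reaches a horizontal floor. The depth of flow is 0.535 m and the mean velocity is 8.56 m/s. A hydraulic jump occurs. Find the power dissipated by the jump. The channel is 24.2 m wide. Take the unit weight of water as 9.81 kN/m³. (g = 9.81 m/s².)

Fr₁ = V₁/√(g·y₁) = 8.56/√(9.81×0.535) = 3.74.
Conjugate-depth relation: y₂/y₁ = ½[√(1 + 8Fr₁²) − 1] = ½[√112.7 − 1] = 4.81.
y₂ = 4.81 × 0.535 = 2.57 m.
Head loss: ΔE = (y₂ − y₁)³/(4y₁y₂) = (2.57 − 0.535)³/(4×0.535×2.57) = 8.45/5.50 = 1.54 m.
q = V₁·y₁ = 8.56 × 0.535 = 4.58 m²/s. Q = q·b = 4.58 × 24.2 = 111 m³/s. P = γ·Q·ΔE = 9.81 × 111 × 1.54 = 1670 kW.

P = 1670 kW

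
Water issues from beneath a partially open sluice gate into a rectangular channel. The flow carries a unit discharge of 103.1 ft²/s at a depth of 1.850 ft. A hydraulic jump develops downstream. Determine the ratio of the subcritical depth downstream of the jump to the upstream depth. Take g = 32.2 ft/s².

y₂/y₁ = 9.724

V₁ = q/y₁ = 103.1/1.850 = 55.73 ft/s. Fr₁ = V₁/√(g·y₁) = 55.73/√(32.2×1.850) = 7.221.
Bélanger equation: y₂/y₁ = ½[√(1 + 8Fr₁²) − 1] = ½[√418.10 − 1] = 9.724.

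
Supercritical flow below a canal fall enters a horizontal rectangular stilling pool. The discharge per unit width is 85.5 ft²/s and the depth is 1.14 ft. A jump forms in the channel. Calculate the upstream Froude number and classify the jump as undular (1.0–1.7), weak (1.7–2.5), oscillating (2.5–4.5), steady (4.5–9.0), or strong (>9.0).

V₁ = q/y₁ = 85.5/1.14 = 75.0 ft/s. Fr₁ = V₁/√(g·y₁) = 75.0/√(32.2×1.14) = 12.4.
Fr₁ = 12.4 lies in the strong range.

Fr₁ = 12.4; strong jump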